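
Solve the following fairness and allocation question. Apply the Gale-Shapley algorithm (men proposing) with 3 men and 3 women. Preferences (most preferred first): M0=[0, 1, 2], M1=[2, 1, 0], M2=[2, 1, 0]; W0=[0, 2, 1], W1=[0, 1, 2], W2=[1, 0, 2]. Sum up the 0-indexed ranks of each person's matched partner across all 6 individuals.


Step 1: Run Gale-Shapley (men propose, women hold best offer):
  M0 proposes to W0; she accepts
  M1 proposes to W2; she accepts
  M2 proposes to W2; rejected
  M2 proposes to W1; she accepts
Step 2: Final matching: W0-M0, W1-M2, W2-M1
Step 3: 0-indexed ranks (man's rank of his match, then woman's): 0 + 0 + 1 + 2 + 0 + 0
Step 4: Total rank sum = 3

3


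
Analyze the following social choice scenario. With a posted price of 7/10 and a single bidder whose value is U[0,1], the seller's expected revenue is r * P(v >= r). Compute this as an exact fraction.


Step 1: Posted price r = 7/10, value support [0,1]
Step 2: P(v >= r) = (1 - 7/10)/1 = 3/10
Step 3: Expected revenue = r * P(v >= r) = 7/10 * 3/10
Step 4: Revenue = 21/100

21/100


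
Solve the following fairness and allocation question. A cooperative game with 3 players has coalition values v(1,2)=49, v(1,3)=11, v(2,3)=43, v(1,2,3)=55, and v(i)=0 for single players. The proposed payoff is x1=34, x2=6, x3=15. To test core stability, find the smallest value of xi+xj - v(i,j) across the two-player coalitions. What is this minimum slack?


Step 1: Slack for coalition (1,2): x1+x2 - v12 = 40 - 49 = -9
Step 2: Slack for coalition (1,3): x1+x3 - v13 = 49 - 11 = 38
Step 3: Slack for coalition (2,3): x2+x3 - v23 = 21 - 43 = -22
Step 4: Minimum slack = min(-9, 38, -22) = -22, attained by (2,3); coalition (2,3) can block (slack < 0), so the allocation is not in the core

-22


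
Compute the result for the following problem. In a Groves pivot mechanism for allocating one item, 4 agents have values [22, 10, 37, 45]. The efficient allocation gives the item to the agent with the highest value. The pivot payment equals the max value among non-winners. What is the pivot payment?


Step 1: The efficient winner is agent 3 with value 45
Step 2: Other agents' values: [22, 10, 37]
Step 3: Pivot payment = max(others) = 37
Step 4: The winner pays 37

37


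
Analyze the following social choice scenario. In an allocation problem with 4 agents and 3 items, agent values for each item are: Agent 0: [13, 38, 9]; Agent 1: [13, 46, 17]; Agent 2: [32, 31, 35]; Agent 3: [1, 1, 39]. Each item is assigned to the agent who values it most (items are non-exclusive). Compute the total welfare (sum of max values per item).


Step 1: For each item, find the maximum value among all agents.
Step 2: Item 0 -> Agent 2 (value 32)
Step 3: Item 1 -> Agent 1 (value 46)
Step 4: Item 2 -> Agent 3 (value 39)
Step 5: Total welfare = 32 + 46 + 39 = 117

117


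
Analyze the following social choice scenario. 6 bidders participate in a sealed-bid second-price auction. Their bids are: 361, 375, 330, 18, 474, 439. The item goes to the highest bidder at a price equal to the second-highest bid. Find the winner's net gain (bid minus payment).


Step 1: Sort bids in descending order: 474, 439, 375, 361, 330, 18
Step 2: The winning bid is the highest: 474
Step 3: The payment equals the second-highest bid: 439
Step 4: Surplus = winner's bid - payment = 474 - 439 = 35

35


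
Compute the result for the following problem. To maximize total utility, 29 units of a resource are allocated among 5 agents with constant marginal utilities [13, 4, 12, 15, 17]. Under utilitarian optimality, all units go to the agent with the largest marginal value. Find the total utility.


Step 1: The marginal utilities are [13, 4, 12, 15, 17]
Step 2: The highest marginal utility is 17
Step 3: All 29 units go to that agent
Step 4: Total utility = 17 * 29 = 493

493


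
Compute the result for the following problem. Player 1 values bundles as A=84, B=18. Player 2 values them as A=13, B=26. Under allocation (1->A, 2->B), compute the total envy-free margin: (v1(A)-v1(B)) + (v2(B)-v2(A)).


Step 1: Player 1's margin = v1(A) - v1(B) = 84 - 18 = 66
Step 2: Player 2's margin = v2(B) - v2(A) = 26 - 13 = 13
Step 3: Total margin = 66 + 13 = 79

79


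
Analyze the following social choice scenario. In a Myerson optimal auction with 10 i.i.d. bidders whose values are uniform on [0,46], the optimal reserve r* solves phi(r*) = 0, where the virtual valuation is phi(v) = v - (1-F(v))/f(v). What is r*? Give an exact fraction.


Step 1: For U[0,46], F(v) = v/46 and f(v) = 1/46
Step 2: phi(v) = v - (1 - v/46)/(1/46) = v - (46 - v) = 2v - 46
Step 3: Set phi(r*) = 0: 2r* - 46 = 0
Step 4: r* = 46/2 = 23 (the number of bidders n = 10 does not enter)

23


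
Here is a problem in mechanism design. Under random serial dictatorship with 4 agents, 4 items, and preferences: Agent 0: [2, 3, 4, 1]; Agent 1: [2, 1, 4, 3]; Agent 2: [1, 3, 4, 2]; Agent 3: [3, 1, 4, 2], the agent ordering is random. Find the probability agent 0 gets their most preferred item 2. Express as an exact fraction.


Step 1: Agent 0 wants item 2
Step 2: There are 24 possible orderings of agents
Step 3: In 12 orderings, agent 0 gets item 2
Step 4: Probability = 12/24 = 1/2

1/2


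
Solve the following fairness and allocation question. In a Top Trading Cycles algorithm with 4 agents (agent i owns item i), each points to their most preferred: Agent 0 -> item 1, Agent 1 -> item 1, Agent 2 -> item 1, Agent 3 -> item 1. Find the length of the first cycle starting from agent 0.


Step 1: Trace the pointer graph from agent 0: 0 -> 1 -> 1
Step 2: A cycle is detected when we revisit agent 1
Step 3: The cycle is: 1 -> 1
Step 4: Cycle length = 1

1


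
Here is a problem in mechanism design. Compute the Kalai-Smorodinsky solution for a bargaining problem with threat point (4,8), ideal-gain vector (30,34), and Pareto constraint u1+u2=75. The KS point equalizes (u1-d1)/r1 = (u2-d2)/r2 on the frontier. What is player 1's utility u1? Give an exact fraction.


Step 1: At the KS point, (u1-d1)/r1 = (u2-d2)/r2 = t and u1+u2 = 75
Step 2: u1 = d1 + r1*t and u2 = d2 + r2*t, so (d1 + r1*t) + (d2 + r2*t) = 75
Step 3: t = (75 - 4 - 8)/(30 + 34) = 63/64
Step 4: u1 = d1 + r1*t = 4 + 30 * 63/64 = 1073/32
Step 5: (Check: u2 = d2 + r2*t = 1327/32; u1+u2 = 1073/32 + 1327/32 = 75, on the frontier.)

1073/32


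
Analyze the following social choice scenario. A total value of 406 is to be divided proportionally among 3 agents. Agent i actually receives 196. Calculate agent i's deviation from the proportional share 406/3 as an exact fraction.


Step 1: Proportional share = 406/3
Step 2: Agent's actual allocation = 196
Step 3: Excess = 196 - 406/3 = 182/3

182/3


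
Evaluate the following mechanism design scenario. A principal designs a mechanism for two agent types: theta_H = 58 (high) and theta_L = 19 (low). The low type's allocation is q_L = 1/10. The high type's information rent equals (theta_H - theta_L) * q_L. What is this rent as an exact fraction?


Step 1: theta_H - theta_L = 58 - 19 = 39
Step 2: Information rent = (theta_H - theta_L) * q_L
Step 3: = 39 * 1/10
Step 4: = 39/10

39/10


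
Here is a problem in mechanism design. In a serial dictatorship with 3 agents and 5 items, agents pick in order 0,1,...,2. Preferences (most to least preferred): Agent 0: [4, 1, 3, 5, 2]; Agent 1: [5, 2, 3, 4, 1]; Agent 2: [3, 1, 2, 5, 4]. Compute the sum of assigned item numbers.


Step 1: Agent 0 picks item 4
Step 2: Agent 1 picks item 5
Step 3: Agent 2 picks item 3
Step 4: Sum = 4 + 5 + 3 = 12

12


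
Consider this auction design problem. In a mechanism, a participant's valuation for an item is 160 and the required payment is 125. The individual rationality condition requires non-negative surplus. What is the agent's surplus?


Step 1: Surplus = value - payment = 160 - 125 = 35
Step 2: IR is satisfied (surplus >= 0)

35


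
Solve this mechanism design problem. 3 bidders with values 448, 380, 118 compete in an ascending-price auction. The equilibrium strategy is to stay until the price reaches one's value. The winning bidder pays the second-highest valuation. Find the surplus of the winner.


Step 1: Identify the highest value: 448
Step 2: Identify the second-highest value: 380
Step 3: The final price = second-highest value = 380
Step 4: Surplus = 448 - 380 = 68

68


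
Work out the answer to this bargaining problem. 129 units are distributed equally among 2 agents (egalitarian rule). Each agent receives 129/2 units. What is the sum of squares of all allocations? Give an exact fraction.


Step 1: Each agent's share = 129/2
Step 2: Square of each share = (129/2)^2 = 16641/4
Step 3: Sum of squares = 2 * 16641/4 = 16641/2

16641/2


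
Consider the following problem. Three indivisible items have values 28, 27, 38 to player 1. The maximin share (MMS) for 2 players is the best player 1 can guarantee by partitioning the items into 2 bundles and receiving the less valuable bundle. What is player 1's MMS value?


Step 1: Item values = 28, 27, 38
Step 2: Enumerate all 2-bundle partitions and take the smaller bundle:
  Partition 1: {28} vs {27,38} -> bundles 28, 65; min = 28
  Partition 2: {27} vs {28,38} -> bundles 27, 66; min = 27
  Partition 3: {38} vs {28,27} -> bundles 38, 55; min = 38
Step 3: MMS = max(28, 27, 38) = 38

38


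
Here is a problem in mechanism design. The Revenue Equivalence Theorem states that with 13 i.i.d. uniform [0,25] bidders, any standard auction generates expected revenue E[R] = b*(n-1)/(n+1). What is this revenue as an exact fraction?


Step 1: By Revenue Equivalence, expected revenue = b*(n-1)/(n+1)
Step 2: Substituting n = 13, b = 25
Step 3: Revenue = 25*(13-1)/(13+1) = 25*12/14
Step 4: Revenue = 300/14 = 150/7

150/7


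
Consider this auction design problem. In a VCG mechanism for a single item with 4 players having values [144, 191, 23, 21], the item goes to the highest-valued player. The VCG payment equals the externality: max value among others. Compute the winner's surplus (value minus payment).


Step 1: The winner is the agent with the highest value: agent 1 with value 191
Step 2: Values of other agents: [144, 23, 21]
Step 3: VCG payment = max of others' values = 144
Step 4: Surplus = 191 - 144 = 47

47


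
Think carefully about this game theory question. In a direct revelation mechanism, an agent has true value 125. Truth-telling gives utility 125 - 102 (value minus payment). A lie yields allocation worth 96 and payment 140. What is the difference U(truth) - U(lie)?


Step 1: U(truth) = value - payment = 125 - 102 = 23
Step 2: U(lie) = allocation - payment = 96 - 140 = -44
Step 3: IC gap = 23 - (-44) = 67

67


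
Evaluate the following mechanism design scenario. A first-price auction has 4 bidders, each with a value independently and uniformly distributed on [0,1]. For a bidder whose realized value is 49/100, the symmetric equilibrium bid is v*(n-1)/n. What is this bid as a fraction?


Step 1: The symmetric BNE bidding function is b(v) = v * (n-1) / n
Step 2: Substitute v = 49/100 and n = 4
Step 3: b = 49/100 * 3/4
Step 4: b = 147/400

147/400


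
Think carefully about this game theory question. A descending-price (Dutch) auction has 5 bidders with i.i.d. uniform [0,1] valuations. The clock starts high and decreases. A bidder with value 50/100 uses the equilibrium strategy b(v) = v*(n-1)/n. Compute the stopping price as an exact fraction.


Step 1: Dutch auctions are strategically equivalent to first-price auctions
Step 2: The equilibrium bid is b(v) = v*(n-1)/n
Step 3: b = 1/2 * 4/5
Step 4: b = 2/5

2/5


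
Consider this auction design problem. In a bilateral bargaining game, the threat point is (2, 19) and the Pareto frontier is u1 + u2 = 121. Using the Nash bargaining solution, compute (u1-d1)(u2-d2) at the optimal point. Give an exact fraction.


Step 1: The Nash solution splits surplus symmetrically above the disagreement point
Step 2: u1 = (total + d1 - d2)/2 = (121 + 2 - 19)/2 = 52
Step 3: u2 = (total - d1 + d2)/2 = (121 - 2 + 19)/2 = 69
Step 4: Nash product = (52 - 2) * (69 - 19)
Step 5: = 50 * 50 = 2500

2500


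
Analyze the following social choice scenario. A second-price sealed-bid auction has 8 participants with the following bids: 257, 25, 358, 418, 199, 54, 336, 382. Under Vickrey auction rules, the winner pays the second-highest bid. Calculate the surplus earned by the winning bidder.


Step 1: Sort bids in descending order: 418, 382, 358, 336, 257, 199, 54, 25
Step 2: The winning bid is the highest: 418
Step 3: The payment equals the second-highest bid: 382
Step 4: Surplus = winner's bid - payment = 418 - 382 = 36

36


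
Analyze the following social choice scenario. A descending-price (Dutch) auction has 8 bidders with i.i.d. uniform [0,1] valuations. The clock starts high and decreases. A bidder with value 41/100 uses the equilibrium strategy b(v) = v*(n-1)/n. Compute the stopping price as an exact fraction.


Step 1: Dutch auctions are strategically equivalent to first-price auctions
Step 2: The equilibrium bid is b(v) = v*(n-1)/n
Step 3: b = 41/100 * 7/8
Step 4: b = 287/800

287/800


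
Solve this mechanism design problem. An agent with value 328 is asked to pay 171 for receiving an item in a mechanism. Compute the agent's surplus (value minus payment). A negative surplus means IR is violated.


Step 1: Surplus = value - payment = 328 - 171 = 157
Step 2: IR is satisfied (surplus >= 0)

157


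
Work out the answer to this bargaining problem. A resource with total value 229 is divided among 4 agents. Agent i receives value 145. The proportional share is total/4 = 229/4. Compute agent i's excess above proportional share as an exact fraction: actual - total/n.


Step 1: Proportional share = 229/4
Step 2: Agent's actual allocation = 145
Step 3: Excess = 145 - 229/4 = 351/4

351/4


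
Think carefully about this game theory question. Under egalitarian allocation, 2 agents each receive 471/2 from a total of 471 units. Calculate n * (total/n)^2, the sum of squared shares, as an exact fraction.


Step 1: Each agent's share = 471/2
Step 2: Square of each share = (471/2)^2 = 221841/4
Step 3: Sum of squares = 2 * 221841/4 = 221841/2

221841/2


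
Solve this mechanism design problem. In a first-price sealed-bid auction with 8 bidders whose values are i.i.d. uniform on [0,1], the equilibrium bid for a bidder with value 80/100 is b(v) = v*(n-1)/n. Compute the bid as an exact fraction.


Step 1: The symmetric BNE bidding function is b(v) = v * (n-1) / n
Step 2: Substitute v = 4/5 and n = 8
Step 3: b = 4/5 * 7/8
Step 4: b = 7/10

7/10


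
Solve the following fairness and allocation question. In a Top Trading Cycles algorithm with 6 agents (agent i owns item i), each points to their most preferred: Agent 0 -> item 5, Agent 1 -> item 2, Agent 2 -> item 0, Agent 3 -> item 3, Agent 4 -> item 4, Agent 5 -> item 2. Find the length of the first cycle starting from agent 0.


Step 1: Trace the pointer graph from agent 0: 0 -> 5 -> 2 -> 0
Step 2: A cycle is detected when we revisit agent 0
Step 3: The cycle is: 0 -> 5 -> 2 -> 0
Step 4: Cycle length = 3

3


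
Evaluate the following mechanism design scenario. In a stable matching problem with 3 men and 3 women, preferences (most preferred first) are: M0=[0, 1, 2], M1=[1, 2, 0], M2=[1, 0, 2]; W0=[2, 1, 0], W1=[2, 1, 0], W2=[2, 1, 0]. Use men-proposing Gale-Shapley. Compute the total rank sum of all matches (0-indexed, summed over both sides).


Step 1: Run Gale-Shapley (men propose, women hold best offer):
  M0 proposes to W0; she accepts
  M1 proposes to W1; she accepts
  M2 proposes to W1; she switches from M1
  M1 proposes to W2; she accepts
Step 2: Final matching: W0-M0, W1-M2, W2-M1
Step 3: 0-indexed ranks (man's rank of his match, then woman's): 0 + 2 + 0 + 0 + 1 + 1
Step 4: Total rank sum = 4

4


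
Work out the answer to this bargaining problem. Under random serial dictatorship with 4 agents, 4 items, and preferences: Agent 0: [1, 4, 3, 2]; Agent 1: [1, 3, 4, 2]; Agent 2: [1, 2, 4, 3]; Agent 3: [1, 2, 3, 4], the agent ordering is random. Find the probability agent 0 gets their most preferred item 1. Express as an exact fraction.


Step 1: Agent 0 wants item 1
Step 2: There are 24 possible orderings of agents
Step 3: In 6 orderings, agent 0 gets item 1
Step 4: Probability = 6/24 = 1/4

1/4


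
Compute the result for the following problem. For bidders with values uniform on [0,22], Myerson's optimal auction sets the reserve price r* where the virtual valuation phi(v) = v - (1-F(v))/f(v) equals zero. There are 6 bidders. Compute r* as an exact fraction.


Step 1: For U[0,22], F(v) = v/22 and f(v) = 1/22
Step 2: phi(v) = v - (1 - v/22)/(1/22) = v - (22 - v) = 2v - 22
Step 3: Set phi(r*) = 0: 2r* - 22 = 0
Step 4: r* = 22/2 = 11 (the number of bidders n = 6 does not enter)

11


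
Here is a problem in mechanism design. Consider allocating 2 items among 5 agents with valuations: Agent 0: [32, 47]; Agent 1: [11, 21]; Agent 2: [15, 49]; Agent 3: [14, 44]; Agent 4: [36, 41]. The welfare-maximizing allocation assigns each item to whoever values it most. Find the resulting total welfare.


Step 1: For each item, find the maximum value among all agents.
Step 2: Item 0 -> Agent 4 (value 36)
Step 3: Item 1 -> Agent 2 (value 49)
Step 4: Total welfare = 36 + 49 = 85

85


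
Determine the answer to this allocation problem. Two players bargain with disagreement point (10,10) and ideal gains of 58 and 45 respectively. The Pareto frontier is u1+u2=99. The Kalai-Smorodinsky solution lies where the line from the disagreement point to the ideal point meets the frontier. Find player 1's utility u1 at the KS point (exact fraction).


Step 1: At the KS point, (u1-d1)/r1 = (u2-d2)/r2 = t and u1+u2 = 99
Step 2: u1 = d1 + r1*t and u2 = d2 + r2*t, so (d1 + r1*t) + (d2 + r2*t) = 99
Step 3: t = (99 - 10 - 10)/(58 + 45) = 79/103
Step 4: u1 = d1 + r1*t = 10 + 58 * 79/103 = 5612/103
Step 5: (Check: u2 = d2 + r2*t = 4585/103; u1+u2 = 5612/103 + 4585/103 = 99, on the frontier.)

5612/103


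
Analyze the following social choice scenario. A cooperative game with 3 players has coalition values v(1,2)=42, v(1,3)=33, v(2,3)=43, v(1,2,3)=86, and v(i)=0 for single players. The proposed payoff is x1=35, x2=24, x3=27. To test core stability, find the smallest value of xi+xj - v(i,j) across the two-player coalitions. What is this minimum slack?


Step 1: Slack for coalition (1,2): x1+x2 - v12 = 59 - 42 = 17
Step 2: Slack for coalition (1,3): x1+x3 - v13 = 62 - 33 = 29
Step 3: Slack for coalition (2,3): x2+x3 - v23 = 51 - 43 = 8
Step 4: Minimum slack = min(17, 29, 8) = 8, attained by (2,3); no pair can gain by deviating, so the allocation is in the core

8


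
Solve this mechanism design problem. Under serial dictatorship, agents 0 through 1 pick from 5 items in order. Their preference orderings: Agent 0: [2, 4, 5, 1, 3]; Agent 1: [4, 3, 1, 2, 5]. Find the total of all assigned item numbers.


Step 1: Agent 0 picks item 2
Step 2: Agent 1 picks item 4
Step 3: Sum = 2 + 4 = 6

6


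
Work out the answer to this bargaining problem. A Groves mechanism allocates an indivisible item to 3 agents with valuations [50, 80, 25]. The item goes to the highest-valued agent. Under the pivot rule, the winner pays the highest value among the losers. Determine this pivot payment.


Step 1: The efficient winner is agent 1 with value 80
Step 2: Other agents' values: [50, 25]
Step 3: Pivot payment = max(others) = 50
Step 4: The winner pays 50

50


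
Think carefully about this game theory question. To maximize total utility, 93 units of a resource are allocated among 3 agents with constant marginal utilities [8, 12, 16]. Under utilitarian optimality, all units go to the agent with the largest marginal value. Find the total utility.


Step 1: The marginal utilities are [8, 12, 16]
Step 2: The highest marginal utility is 16
Step 3: All 93 units go to that agent
Step 4: Total utility = 16 * 93 = 1488

1488


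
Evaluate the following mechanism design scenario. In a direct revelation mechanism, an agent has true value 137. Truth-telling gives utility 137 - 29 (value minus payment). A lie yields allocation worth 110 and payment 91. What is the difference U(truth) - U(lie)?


Step 1: U(truth) = value - payment = 137 - 29 = 108
Step 2: U(lie) = allocation - payment = 110 - 91 = 19
Step 3: IC gap = 108 - 19 = 89

89


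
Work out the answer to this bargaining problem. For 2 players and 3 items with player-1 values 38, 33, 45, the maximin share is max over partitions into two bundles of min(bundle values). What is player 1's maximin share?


Step 1: Item values = 38, 33, 45
Step 2: Enumerate all 2-bundle partitions and take the smaller bundle:
  Partition 1: {38} vs {33,45} -> bundles 38, 78; min = 38
  Partition 2: {33} vs {38,45} -> bundles 33, 83; min = 33
  Partition 3: {45} vs {38,33} -> bundles 45, 71; min = 45
Step 3: MMS = max(38, 33, 45) = 45

45


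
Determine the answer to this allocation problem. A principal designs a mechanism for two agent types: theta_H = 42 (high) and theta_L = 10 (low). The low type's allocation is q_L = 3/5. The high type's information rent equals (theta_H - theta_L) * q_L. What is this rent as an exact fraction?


Step 1: theta_H - theta_L = 42 - 10 = 32
Step 2: Information rent = (theta_H - theta_L) * q_L
Step 3: = 32 * 3/5
Step 4: = 96/5

96/5


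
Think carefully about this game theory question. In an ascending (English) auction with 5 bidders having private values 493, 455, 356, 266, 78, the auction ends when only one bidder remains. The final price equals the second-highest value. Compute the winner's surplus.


Step 1: Identify the highest value: 493
Step 2: Identify the second-highest value: 455
Step 3: The final price = second-highest value = 455
Step 4: Surplus = 493 - 455 = 38

38


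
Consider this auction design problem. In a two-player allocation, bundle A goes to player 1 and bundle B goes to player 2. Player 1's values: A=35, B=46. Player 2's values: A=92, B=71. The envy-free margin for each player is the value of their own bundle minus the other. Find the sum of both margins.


Step 1: Player 1's margin = v1(A) - v1(B) = 35 - 46 = -11
Step 2: Player 2's margin = v2(B) - v2(A) = 71 - 92 = -21
Step 3: Total margin = -11 + -21 = -32

-32


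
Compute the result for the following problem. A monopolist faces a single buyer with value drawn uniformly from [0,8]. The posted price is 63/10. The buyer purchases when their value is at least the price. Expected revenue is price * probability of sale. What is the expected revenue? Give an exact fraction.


Step 1: Posted price r = 63/10, value support [0,8]
Step 2: P(v >= r) = (8 - 63/10)/8 = 17/80
Step 3: Expected revenue = r * P(v >= r) = 63/10 * 17/80
Step 4: Revenue = 1071/800

1071/800


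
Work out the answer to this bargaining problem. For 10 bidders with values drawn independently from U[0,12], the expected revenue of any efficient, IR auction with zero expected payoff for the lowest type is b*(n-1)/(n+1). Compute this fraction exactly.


Step 1: By Revenue Equivalence, expected revenue = b*(n-1)/(n+1)
Step 2: Substituting n = 10, b = 12
Step 3: Revenue = 12*(10-1)/(10+1) = 12*9/11
Step 4: Revenue = 108/11

108/11


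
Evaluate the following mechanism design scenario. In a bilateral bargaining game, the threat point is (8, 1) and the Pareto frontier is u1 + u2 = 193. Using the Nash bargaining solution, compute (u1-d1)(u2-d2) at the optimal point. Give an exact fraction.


Step 1: The Nash solution splits surplus symmetrically above the disagreement point
Step 2: u1 = (total + d1 - d2)/2 = (193 + 8 - 1)/2 = 100
Step 3: u2 = (total - d1 + d2)/2 = (193 - 8 + 1)/2 = 93
Step 4: Nash product = (100 - 8) * (93 - 1)
Step 5: = 92 * 92 = 8464

8464


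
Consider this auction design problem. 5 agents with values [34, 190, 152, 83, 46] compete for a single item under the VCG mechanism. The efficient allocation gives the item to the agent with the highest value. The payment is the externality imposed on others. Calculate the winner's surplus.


Step 1: The winner is the agent with the highest value: agent 1 with value 190
Step 2: Values of other agents: [34, 152, 83, 46]
Step 3: VCG payment = max of others' values = 152
Step 4: Surplus = 190 - 152 = 38

38


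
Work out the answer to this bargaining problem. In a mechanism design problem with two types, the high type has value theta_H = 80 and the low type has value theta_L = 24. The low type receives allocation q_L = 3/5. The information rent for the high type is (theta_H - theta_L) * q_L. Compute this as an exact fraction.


Step 1: theta_H - theta_L = 80 - 24 = 56
Step 2: Information rent = (theta_H - theta_L) * q_L
Step 3: = 56 * 3/5
Step 4: = 168/5

168/5


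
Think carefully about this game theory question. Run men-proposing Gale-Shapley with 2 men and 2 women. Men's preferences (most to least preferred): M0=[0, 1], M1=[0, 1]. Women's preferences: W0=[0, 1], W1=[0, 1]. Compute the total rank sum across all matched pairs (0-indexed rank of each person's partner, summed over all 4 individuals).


Step 1: Run Gale-Shapley (men propose, women hold best offer):
  M0 proposes to W0; she accepts
  M1 proposes to W0; rejected
  M1 proposes to W1; she accepts
Step 2: Final matching: W0-M0, W1-M1
Step 3: 0-indexed ranks (man's rank of his match, then woman's): 0 + 0 + 1 + 1
Step 4: Total rank sum = 2

2


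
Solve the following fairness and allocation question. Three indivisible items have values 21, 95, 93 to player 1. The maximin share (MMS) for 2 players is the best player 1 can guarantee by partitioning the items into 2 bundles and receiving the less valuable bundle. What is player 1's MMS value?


Step 1: Item values = 21, 95, 93
Step 2: Enumerate all 2-bundle partitions and take the smaller bundle:
  Partition 1: {21} vs {95,93} -> bundles 21, 188; min = 21
  Partition 2: {95} vs {21,93} -> bundles 95, 114; min = 95
  Partition 3: {93} vs {21,95} -> bundles 93, 116; min = 93
Step 3: MMS = max(21, 95, 93) = 95

95


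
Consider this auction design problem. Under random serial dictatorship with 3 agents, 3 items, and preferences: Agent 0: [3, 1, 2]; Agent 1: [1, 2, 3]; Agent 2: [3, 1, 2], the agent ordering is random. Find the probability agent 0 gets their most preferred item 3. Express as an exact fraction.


Step 1: Agent 0 wants item 3
Step 2: There are 6 possible orderings of agents
Step 3: In 3 orderings, agent 0 gets item 3
Step 4: Probability = 3/6 = 1/2

1/2


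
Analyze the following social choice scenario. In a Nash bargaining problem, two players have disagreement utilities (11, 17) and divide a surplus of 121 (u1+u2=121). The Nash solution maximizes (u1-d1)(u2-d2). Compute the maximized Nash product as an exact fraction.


Step 1: The Nash solution splits surplus symmetrically above the disagreement point
Step 2: u1 = (total + d1 - d2)/2 = (121 + 11 - 17)/2 = 115/2
Step 3: u2 = (total - d1 + d2)/2 = (121 - 11 + 17)/2 = 127/2
Step 4: Nash product = (115/2 - 11) * (127/2 - 17)
Step 5: = 93/2 * 93/2 = 8649/4

8649/4


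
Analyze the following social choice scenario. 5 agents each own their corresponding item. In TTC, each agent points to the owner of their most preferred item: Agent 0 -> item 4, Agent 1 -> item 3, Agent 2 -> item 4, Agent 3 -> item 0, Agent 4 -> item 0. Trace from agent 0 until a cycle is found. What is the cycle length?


Step 1: Trace the pointer graph from agent 0: 0 -> 4 -> 0
Step 2: A cycle is detected when we revisit agent 0
Step 3: The cycle is: 0 -> 4 -> 0
Step 4: Cycle length = 2

2


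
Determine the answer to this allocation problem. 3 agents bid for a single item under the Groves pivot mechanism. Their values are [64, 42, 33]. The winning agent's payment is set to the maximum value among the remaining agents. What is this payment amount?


Step 1: The efficient winner is agent 0 with value 64
Step 2: Other agents' values: [42, 33]
Step 3: Pivot payment = max(others) = 42
Step 4: The winner pays 42

42


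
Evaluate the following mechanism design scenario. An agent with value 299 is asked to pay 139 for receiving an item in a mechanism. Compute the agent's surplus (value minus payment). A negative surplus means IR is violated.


Step 1: Surplus = value - payment = 299 - 139 = 160
Step 2: IR is satisfied (surplus >= 0)

160


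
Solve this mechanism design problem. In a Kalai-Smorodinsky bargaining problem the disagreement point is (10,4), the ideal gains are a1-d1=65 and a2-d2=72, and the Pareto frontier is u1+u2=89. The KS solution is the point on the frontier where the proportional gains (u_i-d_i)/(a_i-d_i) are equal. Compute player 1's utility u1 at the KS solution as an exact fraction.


Step 1: At the KS point, (u1-d1)/r1 = (u2-d2)/r2 = t and u1+u2 = 89
Step 2: u1 = d1 + r1*t and u2 = d2 + r2*t, so (d1 + r1*t) + (d2 + r2*t) = 89
Step 3: t = (89 - 10 - 4)/(65 + 72) = 75/137
Step 4: u1 = d1 + r1*t = 10 + 65 * 75/137 = 6245/137
Step 5: (Check: u2 = d2 + r2*t = 5948/137; u1+u2 = 6245/137 + 5948/137 = 89, on the frontier.)

6245/137


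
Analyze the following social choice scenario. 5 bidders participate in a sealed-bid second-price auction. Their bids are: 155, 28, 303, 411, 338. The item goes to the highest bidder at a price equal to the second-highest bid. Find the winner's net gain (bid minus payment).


Step 1: Sort bids in descending order: 411, 338, 303, 155, 28
Step 2: The winning bid is the highest: 411
Step 3: The payment equals the second-highest bid: 338
Step 4: Surplus = winner's bid - payment = 411 - 338 = 73

73


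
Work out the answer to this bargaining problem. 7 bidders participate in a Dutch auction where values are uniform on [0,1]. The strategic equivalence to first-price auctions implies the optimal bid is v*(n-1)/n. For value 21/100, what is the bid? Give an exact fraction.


Step 1: Dutch auctions are strategically equivalent to first-price auctions
Step 2: The equilibrium bid is b(v) = v*(n-1)/n
Step 3: b = 21/100 * 6/7
Step 4: b = 9/50

9/50


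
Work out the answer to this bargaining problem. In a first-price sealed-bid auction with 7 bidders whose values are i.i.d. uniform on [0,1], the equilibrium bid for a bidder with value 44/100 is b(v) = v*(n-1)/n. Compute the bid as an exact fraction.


Step 1: The symmetric BNE bidding function is b(v) = v * (n-1) / n
Step 2: Substitute v = 11/25 and n = 7
Step 3: b = 11/25 * 6/7
Step 4: b = 66/175

66/175


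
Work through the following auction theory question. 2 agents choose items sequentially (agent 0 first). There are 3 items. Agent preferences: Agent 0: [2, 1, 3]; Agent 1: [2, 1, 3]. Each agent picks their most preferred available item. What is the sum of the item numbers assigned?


Step 1: Agent 0 picks item 2
Step 2: Agent 1 picks item 1
Step 3: Sum = 2 + 1 = 3

3


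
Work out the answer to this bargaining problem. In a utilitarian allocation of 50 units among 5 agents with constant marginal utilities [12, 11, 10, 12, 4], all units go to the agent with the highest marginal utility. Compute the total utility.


Step 1: The marginal utilities are [12, 11, 10, 12, 4]
Step 2: The highest marginal utility is 12
Step 3: All 50 units go to that agent
Step 4: Total utility = 12 * 50 = 600

600


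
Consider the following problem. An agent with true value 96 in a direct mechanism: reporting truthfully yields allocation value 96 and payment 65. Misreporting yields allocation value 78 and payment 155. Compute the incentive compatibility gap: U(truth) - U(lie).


Step 1: U(truth) = value - payment = 96 - 65 = 31
Step 2: U(lie) = allocation - payment = 78 - 155 = -77
Step 3: IC gap = 31 - (-77) = 108

108


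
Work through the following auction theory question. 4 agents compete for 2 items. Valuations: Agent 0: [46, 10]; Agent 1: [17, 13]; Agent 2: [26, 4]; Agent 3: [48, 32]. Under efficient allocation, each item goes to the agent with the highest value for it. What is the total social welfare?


Step 1: For each item, find the maximum value among all agents.
Step 2: Item 0 -> Agent 3 (value 48)
Step 3: Item 1 -> Agent 3 (value 32)
Step 4: Total welfare = 48 + 32 = 80

80


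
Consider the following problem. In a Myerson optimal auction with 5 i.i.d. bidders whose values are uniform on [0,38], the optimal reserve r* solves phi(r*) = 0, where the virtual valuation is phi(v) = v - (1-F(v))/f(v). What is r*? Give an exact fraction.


Step 1: For U[0,38], F(v) = v/38 and f(v) = 1/38
Step 2: phi(v) = v - (1 - v/38)/(1/38) = v - (38 - v) = 2v - 38
Step 3: Set phi(r*) = 0: 2r* - 38 = 0
Step 4: r* = 38/2 = 19 (the number of bidders n = 5 does not enter)

19


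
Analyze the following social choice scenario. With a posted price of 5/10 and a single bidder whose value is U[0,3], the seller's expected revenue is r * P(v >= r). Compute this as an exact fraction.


Step 1: Posted price r = 1/2, value support [0,3]
Step 2: P(v >= r) = (3 - 1/2)/3 = 5/6
Step 3: Expected revenue = r * P(v >= r) = 1/2 * 5/6
Step 4: Revenue = 5/12

5/12


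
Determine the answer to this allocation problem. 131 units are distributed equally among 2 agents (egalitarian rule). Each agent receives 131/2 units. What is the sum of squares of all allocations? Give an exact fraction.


Step 1: Each agent's share = 131/2
Step 2: Square of each share = (131/2)^2 = 17161/4
Step 3: Sum of squares = 2 * 17161/4 = 17161/2

17161/2


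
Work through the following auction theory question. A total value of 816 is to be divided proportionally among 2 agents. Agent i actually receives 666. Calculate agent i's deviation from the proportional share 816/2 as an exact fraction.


Step 1: Proportional share = 816/2 = 408
Step 2: Agent's actual allocation = 666
Step 3: Excess = 666 - 408 = 258

258


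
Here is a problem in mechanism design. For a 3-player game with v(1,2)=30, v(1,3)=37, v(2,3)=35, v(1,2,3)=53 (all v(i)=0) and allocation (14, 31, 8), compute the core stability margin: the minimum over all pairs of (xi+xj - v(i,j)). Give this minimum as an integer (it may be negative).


Step 1: Slack for coalition (1,2): x1+x2 - v12 = 45 - 30 = 15
Step 2: Slack for coalition (1,3): x1+x3 - v13 = 22 - 37 = -15
Step 3: Slack for coalition (2,3): x2+x3 - v23 = 39 - 35 = 4
Step 4: Minimum slack = min(15, -15, 4) = -15, attained by (1,3); coalition (1,3) can block (slack < 0), so the allocation is not in the core

-15


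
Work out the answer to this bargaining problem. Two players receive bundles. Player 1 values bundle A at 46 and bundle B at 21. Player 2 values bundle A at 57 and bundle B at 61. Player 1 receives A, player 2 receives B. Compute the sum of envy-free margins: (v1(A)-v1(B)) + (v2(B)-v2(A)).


Step 1: Player 1's margin = v1(A) - v1(B) = 46 - 21 = 25
Step 2: Player 2's margin = v2(B) - v2(A) = 61 - 57 = 4
Step 3: Total margin = 25 + 4 = 29

29


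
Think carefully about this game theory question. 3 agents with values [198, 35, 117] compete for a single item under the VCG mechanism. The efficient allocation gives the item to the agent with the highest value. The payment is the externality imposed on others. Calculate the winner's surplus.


Step 1: The winner is the agent with the highest value: agent 0 with value 198
Step 2: Values of other agents: [35, 117]
Step 3: VCG payment = max of others' values = 117
Step 4: Surplus = 198 - 117 = 81

81


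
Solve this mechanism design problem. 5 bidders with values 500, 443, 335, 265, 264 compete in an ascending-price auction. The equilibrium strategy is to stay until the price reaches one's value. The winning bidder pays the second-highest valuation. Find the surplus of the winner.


Step 1: Identify the highest value: 500
Step 2: Identify the second-highest value: 443
Step 3: The final price = second-highest value = 443
Step 4: Surplus = 500 - 443 = 57

57


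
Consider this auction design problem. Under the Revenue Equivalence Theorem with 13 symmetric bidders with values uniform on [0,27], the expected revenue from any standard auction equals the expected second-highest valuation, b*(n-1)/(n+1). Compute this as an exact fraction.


Step 1: By Revenue Equivalence, expected revenue = b*(n-1)/(n+1)
Step 2: Substituting n = 13, b = 27
Step 3: Revenue = 27*(13-1)/(13+1) = 27*12/14
Step 4: Revenue = 324/14 = 162/7

162/7


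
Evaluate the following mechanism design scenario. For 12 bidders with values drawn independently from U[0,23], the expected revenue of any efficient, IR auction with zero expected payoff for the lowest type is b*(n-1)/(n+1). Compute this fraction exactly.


Step 1: By Revenue Equivalence, expected revenue = b*(n-1)/(n+1)
Step 2: Substituting n = 12, b = 23
Step 3: Revenue = 23*(12-1)/(12+1) = 23*11/13
Step 4: Revenue = 253/13

253/13


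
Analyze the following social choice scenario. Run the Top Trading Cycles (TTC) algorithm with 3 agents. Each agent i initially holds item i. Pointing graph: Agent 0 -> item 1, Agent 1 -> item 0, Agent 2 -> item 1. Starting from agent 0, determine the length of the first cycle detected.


Step 1: Trace the pointer graph from agent 0: 0 -> 1 -> 0
Step 2: A cycle is detected when we revisit agent 0
Step 3: The cycle is: 0 -> 1 -> 0
Step 4: Cycle length = 2

2


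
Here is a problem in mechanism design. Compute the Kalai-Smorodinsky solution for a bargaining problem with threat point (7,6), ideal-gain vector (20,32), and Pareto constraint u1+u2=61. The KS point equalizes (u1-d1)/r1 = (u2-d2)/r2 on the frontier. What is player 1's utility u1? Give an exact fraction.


Step 1: At the KS point, (u1-d1)/r1 = (u2-d2)/r2 = t and u1+u2 = 61
Step 2: u1 = d1 + r1*t and u2 = d2 + r2*t, so (d1 + r1*t) + (d2 + r2*t) = 61
Step 3: t = (61 - 7 - 6)/(20 + 32) = 48/52 = 12/13
Step 4: u1 = d1 + r1*t = 7 + 20 * 12/13 = 331/13
Step 5: (Check: u2 = d2 + r2*t = 462/13; u1+u2 = 331/13 + 462/13 = 61, on the frontier.)

331/13


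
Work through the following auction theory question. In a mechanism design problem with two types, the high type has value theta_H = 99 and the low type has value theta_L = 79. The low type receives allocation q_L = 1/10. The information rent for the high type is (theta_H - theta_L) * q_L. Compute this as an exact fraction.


Step 1: theta_H - theta_L = 99 - 79 = 20
Step 2: Information rent = (theta_H - theta_L) * q_L
Step 3: = 20 * 1/10
Step 4: = 2

2


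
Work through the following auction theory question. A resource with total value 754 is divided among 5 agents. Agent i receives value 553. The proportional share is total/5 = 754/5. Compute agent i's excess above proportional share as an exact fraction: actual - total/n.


Step 1: Proportional share = 754/5
Step 2: Agent's actual allocation = 553
Step 3: Excess = 553 - 754/5 = 2011/5

2011/5


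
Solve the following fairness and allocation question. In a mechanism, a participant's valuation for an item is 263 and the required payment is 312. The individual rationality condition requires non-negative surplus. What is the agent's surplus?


Step 1: Surplus = value - payment = 263 - 312 = -49
Step 2: IR is violated (surplus < 0)

-49


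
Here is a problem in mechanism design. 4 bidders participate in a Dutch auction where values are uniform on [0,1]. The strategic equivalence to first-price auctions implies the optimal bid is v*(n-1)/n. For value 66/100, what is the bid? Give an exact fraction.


Step 1: Dutch auctions are strategically equivalent to first-price auctions
Step 2: The equilibrium bid is b(v) = v*(n-1)/n
Step 3: b = 33/50 * 3/4
Step 4: b = 99/200

99/200


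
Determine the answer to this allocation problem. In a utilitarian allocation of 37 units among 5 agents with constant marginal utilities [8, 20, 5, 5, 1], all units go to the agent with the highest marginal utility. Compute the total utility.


Step 1: The marginal utilities are [8, 20, 5, 5, 1]
Step 2: The highest marginal utility is 20
Step 3: All 37 units go to that agent
Step 4: Total utility = 20 * 37 = 740

740


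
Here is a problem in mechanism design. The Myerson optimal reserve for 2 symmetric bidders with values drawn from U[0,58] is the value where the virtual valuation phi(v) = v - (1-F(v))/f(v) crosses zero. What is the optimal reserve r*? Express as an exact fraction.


Step 1: For U[0,58], F(v) = v/58 and f(v) = 1/58
Step 2: phi(v) = v - (1 - v/58)/(1/58) = v - (58 - v) = 2v - 58
Step 3: Set phi(r*) = 0: 2r* - 58 = 0
Step 4: r* = 58/2 = 29 (the number of bidders n = 2 does not enter)

29
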